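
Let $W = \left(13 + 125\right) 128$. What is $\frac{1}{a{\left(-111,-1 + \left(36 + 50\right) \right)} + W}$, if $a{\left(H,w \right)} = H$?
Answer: $\frac{1}{17553} \approx 5.697 \cdot 10^{-5}$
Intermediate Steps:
$W = 17664$ ($W = 138 \cdot 128 = 17664$)
$\frac{1}{a{\left(-111,-1 + \left(36 + 50\right) \right)} + W} = \frac{1}{-111 + 17664} = \frac{1}{17553}$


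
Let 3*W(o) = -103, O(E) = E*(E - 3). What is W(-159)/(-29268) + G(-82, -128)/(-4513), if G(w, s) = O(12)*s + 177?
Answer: 1198726027/396259452 ≈ 3.0251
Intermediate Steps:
O(E) = E*(-3 + E)
G(w, s) = 177 + 108*s (G(w, s) = (12*(-3 + 12))*s + 177 = (12*9)*s + 177 = 108*s + 177 = 177 + 108*s)
W(o) = -103/3 (W(o) = (⅓)*(-103) = -103/3)
W(-159)/(-29268) + G(-82, -128)/(-4513) = -103/3/(-29268) + (177 + 108*(-128))/(-4513) = -103/3*(-1/29268) + (177 - 13824)*(-1/4513) = 103/87804 - 13647*(-1/4513) = 103/87804 + 13647/4513 = 1198726027/396259452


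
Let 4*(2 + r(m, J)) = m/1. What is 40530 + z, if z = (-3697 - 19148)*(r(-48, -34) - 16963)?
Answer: 387880095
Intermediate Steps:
r(m, J) = -2 + m/4 (r(m, J) = -2 + (m/1)/4 = -2 + (m*1)/4 = -2 + m/4)
z = 387839565 (z = (-3697 - 19148)*((-2 + (1/4)*(-48)) - 16963) = -22845*((-2 - 12) - 16963) = -22845*(-14 - 16963) = -22845*(-16977) = 387839565)
40530 + z = 40530 + 387839565 = 387880095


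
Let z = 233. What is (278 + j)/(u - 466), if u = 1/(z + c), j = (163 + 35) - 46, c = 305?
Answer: -231340/250707 ≈ -0.92275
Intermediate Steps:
j = 152 (j = 198 - 46 = 152)
u = 1/538 (u = 1/(233 + 305) = 1/538 ≈ 0.0018587)
(278 + j)/(u - 466) = (278 + 152)/(1/538 - 466) = 430/(-250707/538) = 430*(-538/250707) = -231340/250707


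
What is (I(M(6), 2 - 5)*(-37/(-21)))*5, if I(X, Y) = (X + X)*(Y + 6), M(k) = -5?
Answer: -1850/7 ≈ -264.29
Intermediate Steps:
I(X, Y) = 2*X*(6 + Y) (I(X, Y) = (2*X)*(6 + Y) = 2*X*(6 + Y))
(I(M(6), 2 - 5)*(-37/(-21)))*5 = ((2*(-5)*(6 + (2 - 5)))*(-37/(-21)))*5 = ((2*(-5)*(6 - 3))*(-37*(-1/21)))*5 = ((2*(-5)*3)*(37/21))*5 = -30*37/21*5 = -370/7*5 = -1850/7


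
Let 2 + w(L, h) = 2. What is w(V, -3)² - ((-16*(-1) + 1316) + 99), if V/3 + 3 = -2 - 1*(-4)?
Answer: -1431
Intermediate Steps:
V = -3 (V = -9 + 3*(-2 - 1*(-4)) = -9 + 3*(-2 + 4) = -9 + 3*2 = -9 + 6 = -3)
w(L, h) = 0 (w(L, h) = -2 + 2 = 0)
w(V, -3)² - ((-16*(-1) + 1316) + 99) = 0² - ((-16*(-1) + 1316) + 99) = 0 - ((16 + 1316) + 99) = 0 - (1332 + 99) = 0 - 1*1431 = 0 - 1431 = -1431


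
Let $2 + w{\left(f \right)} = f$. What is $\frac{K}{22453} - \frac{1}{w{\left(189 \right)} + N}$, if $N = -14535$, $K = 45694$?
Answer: $\frac{655639965}{322155644} \approx 2.0352$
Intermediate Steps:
$w{\left(f \right)} = -2 + f$
$\frac{K}{22453} - \frac{1}{w{\left(189 \right)} + N} = \frac{45694}{22453} - \frac{1}{\left(-2 + 189\right) - 14535} = 45694 \cdot \frac{1}{22453} - \frac{1}{187 - 14535} = \frac{45694}{22453} - \frac{1}{-14348} = \frac{45694}{22453} - - \frac{1}{14348} = \frac{45694}{22453} + \frac{1}{14348} = \frac{655639965}{322155644}$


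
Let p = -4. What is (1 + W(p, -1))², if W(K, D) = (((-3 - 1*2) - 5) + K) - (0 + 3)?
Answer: 256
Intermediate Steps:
W(K, D) = -13 + K (W(K, D) = (((-3 - 2) - 5) + K) - 1*3 = ((-5 - 5) + K) - 3 = (-10 + K) - 3 = -13 + K)
(1 + W(p, -1))² = (1 + (-13 - 4))² = (1 - 17)² = (-16)² = 256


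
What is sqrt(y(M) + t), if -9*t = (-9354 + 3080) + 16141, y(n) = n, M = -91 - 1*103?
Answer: 7*I*sqrt(237)/3 ≈ 35.921*I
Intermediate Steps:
M = -194 (M = -91 - 103 = -194)
t = -3289/3 (t = -((-9354 + 3080) + 16141)/9 = -(-6274 + 16141)/9 = -1/9*9867 = -3289/3 ≈ -1096.3)
sqrt(y(M) + t) = sqrt(-194 - 3289/3) = sqrt(-3871/3) = 7*I*sqrt(237)/3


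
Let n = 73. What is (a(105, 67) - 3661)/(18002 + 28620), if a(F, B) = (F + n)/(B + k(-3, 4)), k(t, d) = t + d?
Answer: -124385/1585148 ≈ -0.078469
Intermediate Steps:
k(t, d) = d + t
a(F, B) = (73 + F)/(1 + B) (a(F, B) = (F + 73)/(B + (4 - 3)) = (73 + F)/(B + 1) = (73 + F)/(1 + B))
(a(105, 67) - 3661)/(18002 + 28620) = ((73 + 105)/(1 + 67) - 3661)/(18002 + 28620) = (178/68 - 3661)/46622 = ((1/68)*178 - 3661)*(1/46622) = (89/34 - 3661)*(1/46622) = -124385/34*1/46622 = -124385/1585148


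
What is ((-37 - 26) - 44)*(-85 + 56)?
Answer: 3103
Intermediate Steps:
((-37 - 26) - 44)*(-85 + 56) = (-63 - 44)*(-29) = -107*(-29) = 3103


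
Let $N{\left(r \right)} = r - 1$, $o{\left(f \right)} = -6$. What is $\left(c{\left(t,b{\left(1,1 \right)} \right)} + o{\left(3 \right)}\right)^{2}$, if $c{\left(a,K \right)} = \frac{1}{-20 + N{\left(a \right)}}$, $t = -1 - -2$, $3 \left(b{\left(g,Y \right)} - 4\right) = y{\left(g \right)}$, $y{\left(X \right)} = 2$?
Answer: $\frac{14641}{400} \approx 36.602$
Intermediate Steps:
$b{\left(g,Y \right)} = \frac{14}{3}$ ($b{\left(g,Y \right)} = 4 + \frac{1}{3} \cdot 2 = 4 + \frac{2}{3} = \frac{14}{3}$)
$N{\left(r \right)} = -1 + r$
$t = 1$ ($t = -1 + 2 = 1$)
$c{\left(a,K \right)} = \frac{1}{-21 + a}$ ($c{\left(a,K \right)} = \frac{1}{-20 + \left(-1 + a\right)} = \frac{1}{-21 + a}$)
$\left(c{\left(t,b{\left(1,1 \right)} \right)} + o{\left(3 \right)}\right)^{2} = \left(\frac{1}{-21 + 1} - 6\right)^{2} = \left(\frac{1}{-20} - 6\right)^{2} = \left(- \frac{1}{20} - 6\right)^{2} = \left(- \frac{121}{20}\right)^{2} = \frac{14641}{400}$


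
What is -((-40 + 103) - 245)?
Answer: 182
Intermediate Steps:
-((-40 + 103) - 245) = -(63 - 245) = -1*(-182) = 182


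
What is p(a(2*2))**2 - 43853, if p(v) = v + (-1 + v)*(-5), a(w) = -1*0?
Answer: -43828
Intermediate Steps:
a(w) = 0
p(v) = 5 - 4*v (p(v) = v + (5 - 5*v) = 5 - 4*v)
p(a(2*2))**2 - 43853 = (5 - 4*0)**2 - 43853 = (5 + 0)**2 - 43853 = 5**2 - 43853 = 25 - 43853 = -43828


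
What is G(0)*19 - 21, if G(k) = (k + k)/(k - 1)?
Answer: -21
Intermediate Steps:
G(k) = 2*k/(-1 + k) (G(k) = (2*k)/(-1 + k) = 2*k/(-1 + k))
G(0)*19 - 21 = (2*0/(-1 + 0))*19 - 21 = (2*0/(-1))*19 - 21 = (2*0*(-1))*19 - 21 = 0*19 - 21 = 0 - 21 = -21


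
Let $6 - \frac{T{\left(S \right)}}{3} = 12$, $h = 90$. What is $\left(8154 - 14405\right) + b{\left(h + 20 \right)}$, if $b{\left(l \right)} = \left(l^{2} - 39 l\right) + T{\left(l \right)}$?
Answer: $1541$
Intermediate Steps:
$T{\left(S \right)} = -18$ ($T{\left(S \right)} = 18 - 36 = -18$)
$b{\left(l \right)} = -18 + l^{2} - 39 l$ ($b{\left(l \right)} = \left(l^{2} - 39 l\right) - 18 = -18 + l^{2} - 39 l$)
$\left(8154 - 14405\right) + b{\left(h + 20 \right)} = \left(8154 - 14405\right) - \left(18 - \left(90 + 20\right)^{2} + 39 \left(90 + 20\right)\right) = -6251 - \left(4308 - 12100\right) = -6251 - -7792 = -6251 + 7792 = 1541$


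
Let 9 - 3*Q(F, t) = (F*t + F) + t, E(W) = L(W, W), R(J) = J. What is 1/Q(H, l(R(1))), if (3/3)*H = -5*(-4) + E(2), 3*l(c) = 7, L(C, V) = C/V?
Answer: -9/190 ≈ -0.047368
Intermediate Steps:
E(W) = 1 (E(W) = W/W = 1)
l(c) = 7/3 (l(c) = (⅓)*7 = 7/3)
H = 21 (H = -5*(-4) + 1 = 20 + 1 = 21)
Q(F, t) = 3 - F/3 - t/3 - F*t/3 (Q(F, t) = 3 - ((F*t + F) + t)/3 = 3 - ((F + F*t) + t)/3 = 3 - (F + t + F*t)/3 = 3 + (-F/3 - t/3 - F*t/3) = 3 - F/3 - t/3 - F*t/3)
1/Q(H, l(R(1))) = 1/(3 - ⅓*21 - ⅓*7/3 - ⅓*21*7/3) = 1/(3 - 7 - 7/9 - 49/3) = 1/(-190/9) = -9/190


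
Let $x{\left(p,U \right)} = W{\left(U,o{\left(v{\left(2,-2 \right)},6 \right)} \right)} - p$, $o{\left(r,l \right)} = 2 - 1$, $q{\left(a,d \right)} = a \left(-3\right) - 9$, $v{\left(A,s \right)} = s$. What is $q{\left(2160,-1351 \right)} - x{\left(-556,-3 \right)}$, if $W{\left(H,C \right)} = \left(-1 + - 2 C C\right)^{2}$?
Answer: $-7054$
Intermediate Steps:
$q{\left(a,d \right)} = -9 - 3 a$ ($q{\left(a,d \right)} = - 3 a - 9 = -9 - 3 a$)
$o{\left(r,l \right)} = 1$ ($o{\left(r,l \right)} = 2 - 1 = 1$)
$W{\left(H,C \right)} = \left(-1 - 2 C^{2}\right)^{2}$
$x{\left(p,U \right)} = 9 - p$ ($x{\left(p,U \right)} = \left(1 + 2 \cdot 1^{2}\right)^{2} - p = \left(1 + 2 \cdot 1\right)^{2} - p = \left(1 + 2\right)^{2} - p = 3^{2} - p = 9 - p$)
$q{\left(2160,-1351 \right)} - x{\left(-556,-3 \right)} = \left(-9 - 6480\right) - \left(9 - -556\right) = \left(-9 - 6480\right) - \left(9 + 556\right) = -6489 - 565 = -7054$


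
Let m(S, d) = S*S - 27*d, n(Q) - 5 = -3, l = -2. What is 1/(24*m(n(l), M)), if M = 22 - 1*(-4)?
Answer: -1/16752 ≈ -5.9694e-5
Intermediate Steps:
n(Q) = 2 (n(Q) = 5 - 3 = 2)
M = 26 (M = 22 + 4 = 26)
m(S, d) = S² - 27*d
1/(24*m(n(l), M)) = 1/(24*(2² - 27*26)) = 1/(24*(4 - 702)) = 1/(24*(-698)) = 1/(-16752) = -1/16752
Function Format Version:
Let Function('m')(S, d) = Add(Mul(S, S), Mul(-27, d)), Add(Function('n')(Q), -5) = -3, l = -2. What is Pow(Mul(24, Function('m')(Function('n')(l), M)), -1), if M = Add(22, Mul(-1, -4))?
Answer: Rational(-1, 16752) ≈ -5.9694e-5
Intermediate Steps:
Function('n')(Q) = 2 (Function('n')(Q) = Add(5, -3) = 2)
M = 26 (M = Add(22, 4) = 26)
Function('m')(S, d) = Add(Pow(S, 2), Mul(-27, d))
Pow(Mul(24, Function('m')(Function('n')(l), M)), -1) = Pow(Mul(24, Add(Pow(2, 2), Mul(-27, 26))), -1) = Pow(Mul(24, Add(4, -702)), -1) = Pow(Mul(24, -698), -1) = Pow(-16752, -1) = Rational(-1, 16752)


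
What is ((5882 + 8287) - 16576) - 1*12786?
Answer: -15193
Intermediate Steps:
((5882 + 8287) - 16576) - 1*12786 = (14169 - 16576) - 12786 = -2407 - 12786 = -15193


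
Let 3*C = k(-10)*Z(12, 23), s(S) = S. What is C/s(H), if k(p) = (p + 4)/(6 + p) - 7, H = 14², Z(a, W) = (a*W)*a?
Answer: -1518/49 ≈ -30.980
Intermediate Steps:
Z(a, W) = W*a² (Z(a, W) = (W*a)*a = W*a²)
H = 196
k(p) = -7 + (4 + p)/(6 + p) (k(p) = (4 + p)/(6 + p) - 7 = -7 + (4 + p)/(6 + p))
C = -6072 (C = ((2*(-19 - 3*(-10))/(6 - 10))*(23*12²))/3 = ((2*(-19 + 30)/(-4))*(23*144))/3 = ((2*(-¼)*11)*3312)/3 = (-11/2*3312)/3 = (⅓)*(-18216) = -6072)
C/s(H) = -6072/196 = -6072*1/196 = -1518/49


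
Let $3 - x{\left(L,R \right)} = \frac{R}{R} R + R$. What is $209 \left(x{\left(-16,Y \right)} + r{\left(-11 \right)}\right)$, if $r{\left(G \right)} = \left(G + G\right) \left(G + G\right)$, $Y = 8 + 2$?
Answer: $97603$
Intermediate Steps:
$Y = 10$
$r{\left(G \right)} = 4 G^{2}$ ($r{\left(G \right)} = 2 G 2 G = 4 G^{2}$)
$x{\left(L,R \right)} = 3 - 2 R$ ($x{\left(L,R \right)} = 3 - \left(\frac{R}{R} R + R\right) = 3 - \left(1 R + R\right) = 3 - \left(R + R\right) = 3 - 2 R$)
$209 \left(x{\left(-16,Y \right)} + r{\left(-11 \right)}\right) = 209 \left(\left(3 - 20\right) + 4 \left(-11\right)^{2}\right) = 209 \left(\left(3 - 20\right) + 4 \cdot 121\right) = 209 \left(-17 + 484\right) = 209 \cdot 467 = 97603$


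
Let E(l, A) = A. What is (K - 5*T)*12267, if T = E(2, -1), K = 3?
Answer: 98136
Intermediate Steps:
T = -1
(K - 5*T)*12267 = (3 - 5*(-1))*12267 = (3 + 5)*12267 = 8*12267 = 98136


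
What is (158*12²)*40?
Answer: 910080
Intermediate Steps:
(158*12²)*40 = (158*144)*40 = 22752*40 = 910080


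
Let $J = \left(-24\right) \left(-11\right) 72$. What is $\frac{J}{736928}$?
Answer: $\frac{594}{23029} \approx 0.025794$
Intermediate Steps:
$J = 19008$ ($J = 264 \cdot 72 = 19008$)
$\frac{J}{736928} = \frac{19008}{736928} = 19008 \cdot \frac{1}{736928} = \frac{594}{23029}$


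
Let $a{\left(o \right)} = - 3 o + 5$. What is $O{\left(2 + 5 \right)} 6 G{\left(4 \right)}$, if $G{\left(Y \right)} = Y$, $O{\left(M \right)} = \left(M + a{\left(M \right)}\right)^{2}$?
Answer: $1944$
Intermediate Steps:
$a{\left(o \right)} = 5 - 3 o$
$O{\left(M \right)} = \left(5 - 2 M\right)^{2}$ ($O{\left(M \right)} = \left(M - \left(-5 + 3 M\right)\right)^{2} = \left(5 - 2 M\right)^{2}$)
$O{\left(2 + 5 \right)} 6 G{\left(4 \right)} = \left(-5 + 2 \left(2 + 5\right)\right)^{2} \cdot 6 \cdot 4 = \left(-5 + 2 \cdot 7\right)^{2} \cdot 6 \cdot 4 = \left(-5 + 14\right)^{2} \cdot 6 \cdot 4 = 9^{2} \cdot 6 \cdot 4 = 81 \cdot 6 \cdot 4 = 486 \cdot 4 = 1944$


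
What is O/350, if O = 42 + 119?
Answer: 23/50 ≈ 0.46000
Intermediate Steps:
O = 161
O/350 = 161/350 = 161*(1/350) = 23/50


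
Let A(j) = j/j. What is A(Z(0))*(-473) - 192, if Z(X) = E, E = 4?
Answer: -665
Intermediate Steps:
Z(X) = 4
A(j) = 1
A(Z(0))*(-473) - 192 = 1*(-473) - 192 = -473 - 192 = -665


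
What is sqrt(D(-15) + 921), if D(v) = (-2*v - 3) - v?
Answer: 3*sqrt(107) ≈ 31.032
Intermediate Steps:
D(v) = -3 - 3*v (D(v) = (-3 - 2*v) - v = -3 - 3*v)
sqrt(D(-15) + 921) = sqrt((-3 - 3*(-15)) + 921) = sqrt((-3 + 45) + 921) = sqrt(42 + 921) = sqrt(963) = 3*sqrt(107)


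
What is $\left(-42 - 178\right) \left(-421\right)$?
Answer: $92620$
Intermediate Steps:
$\left(-42 - 178\right) \left(-421\right) = \left(-220\right) \left(-421\right) = 92620$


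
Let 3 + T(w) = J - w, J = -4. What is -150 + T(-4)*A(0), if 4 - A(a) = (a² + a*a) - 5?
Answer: -177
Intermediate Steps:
T(w) = -7 - w (T(w) = -3 + (-4 - w) = -7 - w)
A(a) = 9 - 2*a² (A(a) = 4 - ((a² + a*a) - 5) = 4 - ((a² + a²) - 5) = 4 - (2*a² - 5) = 4 - (-5 + 2*a²) = 4 + (5 - 2*a²) = 9 - 2*a²)
-150 + T(-4)*A(0) = -150 + (-7 - 1*(-4))*(9 - 2*0²) = -150 + (-7 + 4)*(9 - 2*0) = -150 - 3*(9 + 0) = -150 - 3*9 = -150 - 27 = -177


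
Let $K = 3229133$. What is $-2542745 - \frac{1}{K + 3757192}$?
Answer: $- \frac{17764442962126}{6986325} \approx -2.5427 \cdot 10^{6}$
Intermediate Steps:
$-2542745 - \frac{1}{K + 3757192} = -2542745 - \frac{1}{3229133 + 3757192} = -2542745 - \frac{1}{6986325} = - \frac{17764442962126}{6986325}$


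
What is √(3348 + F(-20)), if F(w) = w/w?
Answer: √3349 ≈ 57.871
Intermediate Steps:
F(w) = 1
√(3348 + F(-20)) = √(3348 + 1) = √3349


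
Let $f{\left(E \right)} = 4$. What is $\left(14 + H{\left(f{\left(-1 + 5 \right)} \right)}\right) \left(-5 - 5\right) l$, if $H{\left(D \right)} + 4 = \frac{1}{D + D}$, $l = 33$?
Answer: $- \frac{13365}{4} \approx -3341.3$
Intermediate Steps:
$H{\left(D \right)} = -4 + \frac{1}{2 D}$ ($H{\left(D \right)} = -4 + \frac{1}{D + D} = -4 + \frac{1}{2 D}$)
$\left(14 + H{\left(f{\left(-1 + 5 \right)} \right)}\right) \left(-5 - 5\right) l = \left(14 - \left(4 - \frac{1}{2 \cdot 4}\right)\right) \left(-5 - 5\right) 33 = \left(14 + \left(-4 + \frac{1}{2} \cdot \frac{1}{4}\right)\right) \left(-5 - 5\right) 33 = \left(14 + \left(-4 + \frac{1}{8}\right)\right) \left(-10\right) 33 = \left(14 - \frac{31}{8}\right) \left(-10\right) 33 = \frac{81}{8} \left(-10\right) 33 = \left(- \frac{405}{4}\right) 33 = - \frac{13365}{4}$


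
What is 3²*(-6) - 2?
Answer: -56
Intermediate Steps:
3²*(-6) - 2 = 9*(-6) - 2 = -54 - 2 = -56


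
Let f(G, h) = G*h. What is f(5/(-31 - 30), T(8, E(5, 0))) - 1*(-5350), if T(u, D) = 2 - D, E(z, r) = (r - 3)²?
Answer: 326385/61 ≈ 5350.6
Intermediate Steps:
E(z, r) = (-3 + r)²
f(5/(-31 - 30), T(8, E(5, 0))) - 1*(-5350) = (5/(-31 - 30))*(2 - (-3 + 0)²) - 1*(-5350) = (5/(-61))*(2 - 1*(-3)²) + 5350 = (-1/61*5)*(2 - 1*9) + 5350 = -5*(2 - 9)/61 + 5350 = -5/61*(-7) + 5350 = 35/61 + 5350 = 326385/61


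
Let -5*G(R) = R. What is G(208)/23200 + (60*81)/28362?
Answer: 200381/1181750 ≈ 0.16956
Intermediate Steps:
G(R) = -R/5
G(208)/23200 + (60*81)/28362 = -⅕*208/23200 + (60*81)/28362 = -208/5*1/23200 + 4860*(1/28362) = -13/7250 + 810/4727 = 200381/1181750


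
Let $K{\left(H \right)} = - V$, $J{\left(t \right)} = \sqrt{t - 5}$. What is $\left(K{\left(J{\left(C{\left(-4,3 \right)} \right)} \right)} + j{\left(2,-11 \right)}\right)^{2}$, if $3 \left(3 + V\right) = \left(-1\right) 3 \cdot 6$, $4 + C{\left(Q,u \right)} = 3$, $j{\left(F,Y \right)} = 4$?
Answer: $169$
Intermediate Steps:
$C{\left(Q,u \right)} = -1$ ($C{\left(Q,u \right)} = -4 + 3 = -1$)
$J{\left(t \right)} = \sqrt{-5 + t}$
$V = -9$ ($V = -3 + \frac{\left(-1\right) 3 \cdot 6}{3} = -3 + \frac{\left(-3\right) 6}{3} = -3 + \frac{1}{3} \left(-18\right) = -3 - 6 = -9$)
$K{\left(H \right)} = 9$ ($K{\left(H \right)} = \left(-1\right) \left(-9\right) = 9$)
$\left(K{\left(J{\left(C{\left(-4,3 \right)} \right)} \right)} + j{\left(2,-11 \right)}\right)^{2} = \left(9 + 4\right)^{2} = 13^{2} = 169$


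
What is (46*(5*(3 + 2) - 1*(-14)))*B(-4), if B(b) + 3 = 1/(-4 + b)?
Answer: -22425/4 ≈ -5606.3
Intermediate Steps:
B(b) = -3 + 1/(-4 + b)
(46*(5*(3 + 2) - 1*(-14)))*B(-4) = (46*(5*(3 + 2) - 1*(-14)))*((13 - 3*(-4))/(-4 - 4)) = (46*(5*5 + 14))*((13 + 12)/(-8)) = (46*(25 + 14))*(-1/8*25) = (46*39)*(-25/8) = 1794*(-25/8) = -22425/4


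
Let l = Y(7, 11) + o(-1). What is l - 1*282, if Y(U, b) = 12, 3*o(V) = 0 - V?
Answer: -809/3 ≈ -269.67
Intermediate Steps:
o(V) = -V/3 (o(V) = (0 - V)/3 = (-V)/3 = -V/3)
l = 37/3 (l = 12 - 1/3*(-1) = 12 + 1/3 = 37/3 ≈ 12.333)
l - 1*282 = 37/3 - 1*282 = 37/3 - 282 = -809/3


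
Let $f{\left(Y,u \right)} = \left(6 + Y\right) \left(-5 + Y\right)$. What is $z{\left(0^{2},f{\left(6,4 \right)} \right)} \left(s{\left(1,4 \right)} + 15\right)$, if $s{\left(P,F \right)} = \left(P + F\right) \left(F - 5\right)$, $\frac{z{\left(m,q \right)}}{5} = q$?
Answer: $600$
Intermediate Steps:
$f{\left(Y,u \right)} = \left(-5 + Y\right) \left(6 + Y\right)$
$z{\left(m,q \right)} = 5 q$
$s{\left(P,F \right)} = \left(-5 + F\right) \left(F + P\right)$ ($s{\left(P,F \right)} = \left(F + P\right) \left(F - 5\right) = \left(F + P\right) \left(-5 + F\right) = \left(-5 + F\right) \left(F + P\right)$)
$z{\left(0^{2},f{\left(6,4 \right)} \right)} \left(s{\left(1,4 \right)} + 15\right) = 5 \left(-30 + 6 + 6^{2}\right) \left(\left(4^{2} - 20 - 5 + 4 \cdot 1\right) + 15\right) = 5 \left(-30 + 6 + 36\right) \left(\left(16 - 20 - 5 + 4\right) + 15\right) = 5 \cdot 12 \left(-5 + 15\right) = 60 \cdot 10 = 600$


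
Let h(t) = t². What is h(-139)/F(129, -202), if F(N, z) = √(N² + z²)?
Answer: 19321*√57445/57445 ≈ 80.613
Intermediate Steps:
h(-139)/F(129, -202) = (-139)²/(√(129² + (-202)²)) = 19321/(√(16641 + 40804)) = 19321/(√57445) = 19321*(√57445/57445) = 19321*√57445/57445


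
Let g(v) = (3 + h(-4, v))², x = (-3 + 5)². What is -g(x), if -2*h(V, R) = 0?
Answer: -9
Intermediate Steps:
h(V, R) = 0 (h(V, R) = -½*0 = 0)
x = 4 (x = 2² = 4)
g(v) = 9 (g(v) = (3 + 0)² = 3² = 9)
-g(x) = -1*9 = -9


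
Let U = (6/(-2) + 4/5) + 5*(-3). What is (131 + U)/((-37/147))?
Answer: -83643/185 ≈ -452.12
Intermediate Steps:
U = -86/5 (U = (6*(-1/2) + 4*(1/5)) - 15 = (-3 + 4/5) - 15 = -11/5 - 15 = -86/5 ≈ -17.200)
(131 + U)/((-37/147)) = (131 - 86/5)/((-37/147)) = (569/5)/(-37*1/147) = (569/5)/(-37/147) = -147/37*569/5 = -83643/185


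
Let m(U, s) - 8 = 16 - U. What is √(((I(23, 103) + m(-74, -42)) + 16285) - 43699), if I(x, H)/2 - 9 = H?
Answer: 2*I*√6773 ≈ 164.6*I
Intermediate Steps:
m(U, s) = 24 - U (m(U, s) = 8 + (16 - U) = 24 - U)
I(x, H) = 18 + 2*H
√(((I(23, 103) + m(-74, -42)) + 16285) - 43699) = √((((18 + 2*103) + (24 - 1*(-74))) + 16285) - 43699) = √((((18 + 206) + (24 + 74)) + 16285) - 43699) = √(((224 + 98) + 16285) - 43699) = √((322 + 16285) - 43699) = √(16607 - 43699) = √(-27092) = 2*I*√6773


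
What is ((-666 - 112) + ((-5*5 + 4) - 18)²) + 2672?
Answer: 3415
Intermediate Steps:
((-666 - 112) + ((-5*5 + 4) - 18)²) + 2672 = (-778 + ((-25 + 4) - 18)²) + 2672 = (-778 + (-21 - 18)²) + 2672 = (-778 + (-39)²) + 2672 = (-778 + 1521) + 2672 = 743 + 2672 = 3415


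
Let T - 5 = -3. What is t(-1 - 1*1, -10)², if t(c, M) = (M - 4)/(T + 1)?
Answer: 196/9 ≈ 21.778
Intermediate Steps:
T = 2 (T = 5 - 3 = 2)
t(c, M) = -4/3 + M/3 (t(c, M) = (M - 4)/(2 + 1) = (-4 + M)/3 = (-4 + M)*(⅓) = -4/3 + M/3)
t(-1 - 1*1, -10)² = (-4/3 + (⅓)*(-10))² = (-4/3 - 10/3)² = (-14/3)² = 196/9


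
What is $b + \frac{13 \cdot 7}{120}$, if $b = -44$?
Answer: $- \frac{5189}{120} \approx -43.242$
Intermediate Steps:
$b + \frac{13 \cdot 7}{120} = -44 + \frac{13 \cdot 7}{120} = -44 + \frac{1}{120} \cdot 91 = -44 + \frac{91}{120} = - \frac{5189}{120}$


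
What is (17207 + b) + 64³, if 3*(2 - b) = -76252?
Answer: 914311/3 ≈ 3.0477e+5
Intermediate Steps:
b = 76258/3 (b = 2 - ⅓*(-76252) = 2 + 76252/3 = 76258/3 ≈ 25419.)
(17207 + b) + 64³ = (17207 + 76258/3) + 64³ = 127879/3 + 262144 = 914311/3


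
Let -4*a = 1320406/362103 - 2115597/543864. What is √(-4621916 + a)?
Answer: I*√10771780443194378560425018/1526626248 ≈ 2149.9*I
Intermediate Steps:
a = 371649083/6106504992 (a = -(1320406/362103 - 2115597/543864)/4 = -(1320406*(1/362103) - 2115597*1/543864)/4 = -(1320406/362103 - 705199/181288)/4 = -¼*(-371649083/1526626248) = 371649083/6106504992 ≈ 0.060861)
√(-4621916 + a) = √(-4621916 + 371649083/6106504992) = √(-28223752754955589/6106504992) = I*√10771780443194378560425018/1526626248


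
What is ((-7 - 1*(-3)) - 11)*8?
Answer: -120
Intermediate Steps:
((-7 - 1*(-3)) - 11)*8 = ((-7 + 3) - 11)*8 = (-4 - 11)*8 = -15*8 = -120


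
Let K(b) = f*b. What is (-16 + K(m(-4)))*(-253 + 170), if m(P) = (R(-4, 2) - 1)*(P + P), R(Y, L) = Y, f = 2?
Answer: -5312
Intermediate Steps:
m(P) = -10*P (m(P) = (-4 - 1)*(P + P) = -10*P)
K(b) = 2*b
(-16 + K(m(-4)))*(-253 + 170) = (-16 + 2*(-10*(-4)))*(-253 + 170) = (-16 + 2*40)*(-83) = (-16 + 80)*(-83) = 64*(-83) = -5312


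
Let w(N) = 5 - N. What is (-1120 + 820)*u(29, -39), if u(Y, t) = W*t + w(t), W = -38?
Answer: -457800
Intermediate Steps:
u(Y, t) = 5 - 39*t (u(Y, t) = -38*t + (5 - t) = 5 - 39*t)
(-1120 + 820)*u(29, -39) = (-1120 + 820)*(5 - 39*(-39)) = -300*(5 + 1521) = -300*1526 = -457800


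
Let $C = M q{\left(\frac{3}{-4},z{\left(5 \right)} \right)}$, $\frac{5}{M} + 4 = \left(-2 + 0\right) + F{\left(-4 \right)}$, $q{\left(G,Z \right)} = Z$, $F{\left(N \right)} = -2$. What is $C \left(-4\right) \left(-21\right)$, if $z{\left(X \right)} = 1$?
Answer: $- \frac{105}{2} \approx -52.5$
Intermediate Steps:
$M = - \frac{5}{8}$ ($M = \frac{5}{-4 + \left(\left(-2 + 0\right) - 2\right)} = \frac{5}{-4 - 4} = \frac{5}{-8} = 5 \left(- \frac{1}{8}\right) = - \frac{5}{8} \approx -0.625$)
$C = - \frac{5}{8}$ ($C = \left(- \frac{5}{8}\right) 1 = - \frac{5}{8} \approx -0.625$)
$C \left(-4\right) \left(-21\right) = \left(- \frac{5}{8}\right) \left(-4\right) \left(-21\right) = \frac{5}{2} \left(-21\right) = - \frac{105}{2}$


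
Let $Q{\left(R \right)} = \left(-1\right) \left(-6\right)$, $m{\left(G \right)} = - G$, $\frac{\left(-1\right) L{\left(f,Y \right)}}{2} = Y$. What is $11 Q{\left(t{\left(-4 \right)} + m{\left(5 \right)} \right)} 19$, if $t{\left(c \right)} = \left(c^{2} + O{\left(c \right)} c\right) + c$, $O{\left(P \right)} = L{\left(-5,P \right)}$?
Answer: $1254$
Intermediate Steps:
$L{\left(f,Y \right)} = - 2 Y$
$O{\left(P \right)} = - 2 P$
$t{\left(c \right)} = c - c^{2}$ ($t{\left(c \right)} = \left(c^{2} + - 2 c c\right) + c = \left(c^{2} - 2 c^{2}\right) + c = - c^{2} + c = c - c^{2}$)
$Q{\left(R \right)} = 6$
$11 Q{\left(t{\left(-4 \right)} + m{\left(5 \right)} \right)} 19 = 11 \cdot 6 \cdot 19 = 66 \cdot 19 = 1254$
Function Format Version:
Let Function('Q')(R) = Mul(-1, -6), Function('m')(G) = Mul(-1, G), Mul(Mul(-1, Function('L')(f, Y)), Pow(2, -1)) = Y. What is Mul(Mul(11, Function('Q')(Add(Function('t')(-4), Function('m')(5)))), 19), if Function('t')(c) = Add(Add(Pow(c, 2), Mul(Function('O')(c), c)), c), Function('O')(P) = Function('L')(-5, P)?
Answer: 1254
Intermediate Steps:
Function('L')(f, Y) = Mul(-2, Y)
Function('O')(P) = Mul(-2, P)
Function('t')(c) = Add(c, Mul(-1, Pow(c, 2))) (Function('t')(c) = Add(Add(Pow(c, 2), Mul(Mul(-2, c), c)), c) = Add(Add(Pow(c, 2), Mul(-2, Pow(c, 2))), c) = Add(Mul(-1, Pow(c, 2)), c) = Add(c, Mul(-1, Pow(c, 2))))
Function('Q')(R) = 6
Mul(Mul(11, Function('Q')(Add(Function('t')(-4), Function('m')(5)))), 19) = Mul(Mul(11, 6), 19) = Mul(66, 19) = 1254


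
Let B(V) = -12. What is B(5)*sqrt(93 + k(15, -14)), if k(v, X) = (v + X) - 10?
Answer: -24*sqrt(21) ≈ -109.98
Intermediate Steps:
k(v, X) = -10 + X + v (k(v, X) = (X + v) - 10 = -10 + X + v)
B(5)*sqrt(93 + k(15, -14)) = -12*sqrt(93 + (-10 - 14 + 15)) = -12*sqrt(93 - 9) = -24*sqrt(21)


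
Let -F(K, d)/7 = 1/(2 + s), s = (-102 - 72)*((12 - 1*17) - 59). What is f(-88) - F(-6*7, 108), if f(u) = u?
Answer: -980137/11138 ≈ -87.999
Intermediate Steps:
s = 11136 (s = -174*((12 - 17) - 59) = -174*(-5 - 59) = -174*(-64) = 11136)
F(K, d) = -7/11138 (F(K, d) = -7/(2 + 11136) = -7/11138)
f(-88) - F(-6*7, 108) = -88 - 1*(-7/11138) = -88 + 7/11138 = -980137/11138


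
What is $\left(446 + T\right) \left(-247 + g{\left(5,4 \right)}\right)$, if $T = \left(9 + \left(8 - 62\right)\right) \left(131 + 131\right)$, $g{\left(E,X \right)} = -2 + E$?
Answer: $2767936$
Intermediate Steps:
$T = -11790$ ($T = \left(9 - 54\right) 262 = \left(-45\right) 262 = -11790$)
$\left(446 + T\right) \left(-247 + g{\left(5,4 \right)}\right) = \left(446 - 11790\right) \left(-247 + \left(-2 + 5\right)\right) = - 11344 \left(-247 + 3\right) = \left(-11344\right) \left(-244\right) = 2767936$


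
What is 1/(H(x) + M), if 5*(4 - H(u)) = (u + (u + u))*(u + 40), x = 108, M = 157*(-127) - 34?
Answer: -5/147797 ≈ -3.3830e-5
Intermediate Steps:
M = -19973 (M = -19939 - 34 = -19973)
H(u) = 4 - 3*u*(40 + u)/5 (H(u) = 4 - (u + (u + u))*(u + 40)/5 = 4 - (u + 2*u)*(40 + u)/5 = 4 - 3*u*(40 + u)/5)
1/(H(x) + M) = 1/((4 - 24*108 - ⅗*108²) - 19973) = 1/((4 - 2592 - ⅗*11664) - 19973) = 1/((4 - 2592 - 34992/5) - 19973) = 1/(-47932/5 - 19973) = 1/(-147797/5) = -5/147797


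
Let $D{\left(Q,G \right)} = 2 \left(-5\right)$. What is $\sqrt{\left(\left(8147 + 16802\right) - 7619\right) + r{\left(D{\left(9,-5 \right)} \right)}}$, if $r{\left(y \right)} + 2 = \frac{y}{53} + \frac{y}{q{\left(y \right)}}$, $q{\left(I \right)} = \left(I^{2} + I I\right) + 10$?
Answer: $\frac{\sqrt{21465096513}}{1113} \approx 131.64$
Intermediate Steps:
$q{\left(I \right)} = 10 + 2 I^{2}$ ($q{\left(I \right)} = \left(I^{2} + I^{2}\right) + 10 = 2 I^{2} + 10 = 10 + 2 I^{2}$)
$D{\left(Q,G \right)} = -10$
$r{\left(y \right)} = -2 + \frac{y}{53} + \frac{y}{10 + 2 y^{2}}$ ($r{\left(y \right)} = -2 + \left(\frac{y}{53} + \frac{y}{10 + 2 y^{2}}\right) = -2 + \frac{y}{53} + \frac{y}{10 + 2 y^{2}}$)
$\sqrt{\left(\left(8147 + 16802\right) - 7619\right) + r{\left(D{\left(9,-5 \right)} \right)}} = \sqrt{\left(\left(8147 + 16802\right) - 7619\right) + \frac{\frac{1}{2} \left(-10\right) + \frac{\left(-106 - 10\right) \left(5 + \left(-10\right)^{2}\right)}{53}}{5 + \left(-10\right)^{2}}} = \sqrt{\left(24949 - 7619\right) + \frac{-5 + \frac{1}{53} \left(-116\right) \left(5 + 100\right)}{5 + 100}} = \sqrt{17330 + \frac{-5 + \frac{1}{53} \left(-116\right) 105}{105}} = \sqrt{17330 + \frac{-5 - \frac{12180}{53}}{105}} = \sqrt{17330 + \frac{1}{105} \left(- \frac{12445}{53}\right)} = \sqrt{17330 - \frac{2489}{1113}} = \sqrt{\frac{19285801}{1113}} = \frac{\sqrt{21465096513}}{1113}$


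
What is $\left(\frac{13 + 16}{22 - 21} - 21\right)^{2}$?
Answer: $64$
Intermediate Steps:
$\left(\frac{13 + 16}{22 - 21} - 21\right)^{2} = \left(\frac{29}{1} - 21\right)^{2} = \left(29 \cdot 1 - 21\right)^{2} = \left(29 - 21\right)^{2} = 8^{2} = 64$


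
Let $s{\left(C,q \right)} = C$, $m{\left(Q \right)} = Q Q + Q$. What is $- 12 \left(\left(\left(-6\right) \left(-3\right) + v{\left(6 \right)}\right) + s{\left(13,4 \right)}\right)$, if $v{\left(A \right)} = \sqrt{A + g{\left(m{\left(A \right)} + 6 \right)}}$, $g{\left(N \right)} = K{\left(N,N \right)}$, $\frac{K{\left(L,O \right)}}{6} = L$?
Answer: $-372 - 84 \sqrt{6} \approx -577.76$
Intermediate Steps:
$K{\left(L,O \right)} = 6 L$
$m{\left(Q \right)} = Q + Q^{2}$ ($m{\left(Q \right)} = Q^{2} + Q = Q + Q^{2}$)
$g{\left(N \right)} = 6 N$
$v{\left(A \right)} = \sqrt{36 + A + 6 A \left(1 + A\right)}$ ($v{\left(A \right)} = \sqrt{A + 6 \left(A \left(1 + A\right) + 6\right)} = \sqrt{A + 6 \left(6 + A \left(1 + A\right)\right)} = \sqrt{A + \left(36 + 6 A \left(1 + A\right)\right)} = \sqrt{36 + A + 6 A \left(1 + A\right)}$)
$- 12 \left(\left(\left(-6\right) \left(-3\right) + v{\left(6 \right)}\right) + s{\left(13,4 \right)}\right) = - 12 \left(\left(\left(-6\right) \left(-3\right) + \sqrt{36 + 6 + 6 \cdot 6 \left(1 + 6\right)}\right) + 13\right) = - 12 \left(\left(18 + \sqrt{36 + 6 + 6 \cdot 6 \cdot 7}\right) + 13\right) = - 12 \left(\left(18 + \sqrt{36 + 6 + 252}\right) + 13\right) = - 12 \left(\left(18 + \sqrt{294}\right) + 13\right) = - 12 \left(\left(18 + 7 \sqrt{6}\right) + 13\right) = - 12 \left(31 + 7 \sqrt{6}\right) = -372 - 84 \sqrt{6}$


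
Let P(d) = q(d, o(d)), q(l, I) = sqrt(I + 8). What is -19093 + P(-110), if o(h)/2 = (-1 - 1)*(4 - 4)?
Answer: -19093 + 2*sqrt(2) ≈ -19090.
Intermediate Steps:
o(h) = 0 (o(h) = 2*((-1 - 1)*(4 - 4)) = 2*(-2*0) = 2*0 = 0)
q(l, I) = sqrt(8 + I)
P(d) = 2*sqrt(2) (P(d) = sqrt(8 + 0) = sqrt(8) = 2*sqrt(2))
-19093 + P(-110) = -19093 + 2*sqrt(2)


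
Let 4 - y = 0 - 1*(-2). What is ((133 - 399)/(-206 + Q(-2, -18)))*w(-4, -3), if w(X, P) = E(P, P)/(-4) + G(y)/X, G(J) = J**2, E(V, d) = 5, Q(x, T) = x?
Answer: -1197/416 ≈ -2.8774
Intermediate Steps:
y = 2 (y = 4 - (0 - 1*(-2)) = 4 - (0 + 2) = 4 - 1*2 = 4 - 2 = 2)
w(X, P) = -5/4 + 4/X (w(X, P) = 5/(-4) + 2**2/X = 5*(-1/4) + 4/X = -5/4 + 4/X)
((133 - 399)/(-206 + Q(-2, -18)))*w(-4, -3) = ((133 - 399)/(-206 - 2))*(-5/4 + 4/(-4)) = (-266/(-208))*(-5/4 + 4*(-1/4)) = (-266*(-1/208))*(-5/4 - 1) = (133/104)*(-9/4) = -1197/416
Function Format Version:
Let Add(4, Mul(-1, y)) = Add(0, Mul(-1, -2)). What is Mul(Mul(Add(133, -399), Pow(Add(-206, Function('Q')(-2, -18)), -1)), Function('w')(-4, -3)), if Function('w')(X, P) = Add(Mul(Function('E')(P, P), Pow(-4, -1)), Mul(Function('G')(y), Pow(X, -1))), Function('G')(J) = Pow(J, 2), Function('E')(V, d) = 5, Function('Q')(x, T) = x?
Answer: Rational(-1197, 416) ≈ -2.8774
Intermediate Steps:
y = 2 (y = Add(4, Mul(-1, Add(0, Mul(-1, -2)))) = Add(4, Mul(-1, Add(0, 2))) = Add(4, Mul(-1, 2)) = Add(4, -2) = 2)
Function('w')(X, P) = Add(Rational(-5, 4), Mul(4, Pow(X, -1))) (Function('w')(X, P) = Add(Mul(5, Pow(-4, -1)), Mul(Pow(2, 2), Pow(X, -1))) = Add(Mul(5, Rational(-1, 4)), Mul(4, Pow(X, -1))) = Add(Rational(-5, 4), Mul(4, Pow(X, -1))))
Mul(Mul(Add(133, -399), Pow(Add(-206, Function('Q')(-2, -18)), -1)), Function('w')(-4, -3)) = Mul(Mul(Add(133, -399), Pow(Add(-206, -2), -1)), Add(Rational(-5, 4), Mul(4, Pow(-4, -1)))) = Mul(Mul(-266, Pow(-208, -1)), Add(Rational(-5, 4), Mul(4, Rational(-1, 4)))) = Mul(Mul(-266, Rational(-1, 208)), Add(Rational(-5, 4), -1)) = Mul(Rational(133, 104), Rational(-9, 4)) = Rational(-1197, 416)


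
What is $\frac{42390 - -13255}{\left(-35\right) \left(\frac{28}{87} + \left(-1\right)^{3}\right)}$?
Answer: $\frac{968223}{413} \approx 2344.4$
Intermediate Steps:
$\frac{42390 - -13255}{\left(-35\right) \left(\frac{28}{87} + \left(-1\right)^{3}\right)} = \frac{42390 + 13255}{\left(-35\right) \left(28 \cdot \frac{1}{87} - 1\right)} = \frac{55645}{\left(-35\right) \left(\frac{28}{87} - 1\right)} = \frac{55645}{\left(-35\right) \left(- \frac{59}{87}\right)} = \frac{55645}{\frac{2065}{87}} = 55645 \cdot \frac{87}{2065} = \frac{968223}{413}$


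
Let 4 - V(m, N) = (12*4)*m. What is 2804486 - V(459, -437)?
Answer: 2826514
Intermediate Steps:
V(m, N) = 4 - 48*m (V(m, N) = 4 - 12*4*m = 4 - 48*m)
2804486 - V(459, -437) = 2804486 - (4 - 48*459) = 2804486 - (4 - 22032) = 2804486 - 1*(-22028) = 2804486 + 22028 = 2826514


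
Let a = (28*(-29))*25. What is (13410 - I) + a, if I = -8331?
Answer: 1441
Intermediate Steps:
a = -20300 (a = -812*25 = -20300)
(13410 - I) + a = (13410 - 1*(-8331)) - 20300 = (13410 + 8331) - 20300 = 21741 - 20300 = 1441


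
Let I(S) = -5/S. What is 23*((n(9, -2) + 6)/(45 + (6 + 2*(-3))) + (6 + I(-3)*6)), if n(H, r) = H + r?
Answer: 16859/45 ≈ 374.64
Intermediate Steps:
23*((n(9, -2) + 6)/(45 + (6 + 2*(-3))) + (6 + I(-3)*6)) = 23*(((9 - 2) + 6)/(45 + (6 + 2*(-3))) + (6 - 5/(-3)*6)) = 23*((7 + 6)/(45 + (6 - 6)) + (6 - 5*(-⅓)*6)) = 23*(13/(45 + 0) + (6 + (5/3)*6)) = 23*(13/45 + (6 + 10)) = 23*(13*(1/45) + 16) = 23*(13/45 + 16) = 23*(733/45) = 16859/45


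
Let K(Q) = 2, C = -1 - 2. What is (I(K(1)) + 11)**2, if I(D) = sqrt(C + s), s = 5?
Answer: (11 + sqrt(2))**2 ≈ 154.11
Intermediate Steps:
C = -3
I(D) = sqrt(2) (I(D) = sqrt(-3 + 5) = sqrt(2))
(I(K(1)) + 11)**2 = (sqrt(2) + 11)**2 = (11 + sqrt(2))**2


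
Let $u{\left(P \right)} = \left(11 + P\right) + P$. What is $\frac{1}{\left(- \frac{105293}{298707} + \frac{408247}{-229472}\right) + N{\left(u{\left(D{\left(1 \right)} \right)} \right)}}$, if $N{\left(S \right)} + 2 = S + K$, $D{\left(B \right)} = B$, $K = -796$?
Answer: $- \frac{68544892704}{53953848804565} \approx -0.0012704$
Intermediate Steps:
$u{\left(P \right)} = 11 + 2 P$
$N{\left(S \right)} = -798 + S$ ($N{\left(S \right)} = -2 + \left(S - 796\right) = -2 + \left(-796 + S\right) = -798 + S$)
$\frac{1}{\left(- \frac{105293}{298707} + \frac{408247}{-229472}\right) + N{\left(u{\left(D{\left(1 \right)} \right)} \right)}} = \frac{1}{\left(- \frac{105293}{298707} + \frac{408247}{-229472}\right) + \left(-798 + \left(11 + 2 \cdot 1\right)\right)} = \frac{1}{\left(\left(-105293\right) \frac{1}{298707} + 408247 \left(- \frac{1}{229472}\right)\right) + \left(-798 + \left(11 + 2\right)\right)} = \frac{1}{\left(- \frac{105293}{298707} - \frac{408247}{229472}\right) + \left(-798 + 13\right)} = \frac{1}{- \frac{146108031925}{68544892704} - 785} = \frac{1}{- \frac{53953848804565}{68544892704}} = - \frac{68544892704}{53953848804565}$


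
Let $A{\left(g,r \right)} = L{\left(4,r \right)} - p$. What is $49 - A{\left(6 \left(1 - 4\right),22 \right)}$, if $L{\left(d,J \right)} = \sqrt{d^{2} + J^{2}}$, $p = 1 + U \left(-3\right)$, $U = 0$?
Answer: $50 - 10 \sqrt{5} \approx 27.639$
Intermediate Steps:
$p = 1$ ($p = 1 + 0 \left(-3\right) = 1 + 0 = 1$)
$L{\left(d,J \right)} = \sqrt{J^{2} + d^{2}}$
$A{\left(g,r \right)} = -1 + \sqrt{16 + r^{2}}$ ($A{\left(g,r \right)} = \sqrt{r^{2} + 4^{2}} - 1 = \sqrt{r^{2} + 16} - 1 = \sqrt{16 + r^{2}} - 1 = -1 + \sqrt{16 + r^{2}}$)
$49 - A{\left(6 \left(1 - 4\right),22 \right)} = 49 - \left(-1 + \sqrt{16 + 22^{2}}\right) = 49 - \left(-1 + \sqrt{16 + 484}\right) = 49 - \left(-1 + \sqrt{500}\right) = 49 - \left(-1 + 10 \sqrt{5}\right) = 49 + \left(1 - 10 \sqrt{5}\right) = 50 - 10 \sqrt{5}$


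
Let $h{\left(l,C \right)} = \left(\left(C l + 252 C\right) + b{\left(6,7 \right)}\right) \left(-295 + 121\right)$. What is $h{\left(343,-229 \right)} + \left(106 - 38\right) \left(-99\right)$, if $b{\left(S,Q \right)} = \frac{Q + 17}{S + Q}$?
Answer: $\frac{308117118}{13} \approx 2.3701 \cdot 10^{7}$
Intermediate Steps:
$b{\left(S,Q \right)} = \frac{17 + Q}{Q + S}$
$h{\left(l,C \right)} = - \frac{4176}{13} - 43848 C - 174 C l$ ($h{\left(l,C \right)} = \left(\left(C l + 252 C\right) + \frac{17 + 7}{7 + 6}\right) \left(-295 + 121\right) = \left(\left(252 C + C l\right) + \frac{1}{13} \cdot 24\right) \left(-174\right) = \left(\left(252 C + C l\right) + \frac{24}{13}\right) \left(-174\right) = \left(\frac{24}{13} + 252 C + C l\right) \left(-174\right) = - \frac{4176}{13} - 43848 C - 174 C l$)
$h{\left(343,-229 \right)} + \left(106 - 38\right) \left(-99\right) = \left(- \frac{4176}{13} - -10041192 - \left(-39846\right) 343\right) + \left(106 - 38\right) \left(-99\right) = \left(- \frac{4176}{13} + 10041192 + 13667178\right) + 68 \left(-99\right) = \frac{308204634}{13} - 6732 = \frac{308117118}{13}$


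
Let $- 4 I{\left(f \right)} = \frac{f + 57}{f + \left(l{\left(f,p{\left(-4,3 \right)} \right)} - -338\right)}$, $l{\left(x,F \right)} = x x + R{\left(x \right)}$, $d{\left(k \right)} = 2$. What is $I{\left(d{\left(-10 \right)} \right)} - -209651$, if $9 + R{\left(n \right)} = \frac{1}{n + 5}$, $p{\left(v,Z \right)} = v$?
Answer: $\frac{1967364571}{9384} \approx 2.0965 \cdot 10^{5}$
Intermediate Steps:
$R{\left(n \right)} = -9 + \frac{1}{5 + n}$ ($R{\left(n \right)} = -9 + \frac{1}{n + 5} = -9 + \frac{1}{5 + n}$)
$l{\left(x,F \right)} = x^{2} + \frac{-44 - 9 x}{5 + x}$ ($l{\left(x,F \right)} = x x + \frac{-44 - 9 x}{5 + x} = x^{2} + \frac{-44 - 9 x}{5 + x}$)
$I{\left(f \right)} = - \frac{57 + f}{4 \left(338 + f + \frac{-44 - 9 f + f^{2} \left(5 + f\right)}{5 + f}\right)}$ ($I{\left(f \right)} = - \frac{\left(f + 57\right) \frac{1}{f + \left(\frac{-44 - 9 f + f^{2} \left(5 + f\right)}{5 + f} - -338\right)}}{4} = - \frac{\left(57 + f\right) \frac{1}{f + \left(\frac{-44 - 9 f + f^{2} \left(5 + f\right)}{5 + f} + 338\right)}}{4} = - \frac{\left(57 + f\right) \frac{1}{f + \left(338 + \frac{-44 - 9 f + f^{2} \left(5 + f\right)}{5 + f}\right)}}{4} = - \frac{\left(57 + f\right) \frac{1}{338 + f + \frac{-44 - 9 f + f^{2} \left(5 + f\right)}{5 + f}}}{4} = - \frac{\frac{1}{338 + f + \frac{-44 - 9 f + f^{2} \left(5 + f\right)}{5 + f}} \left(57 + f\right)}{4} = - \frac{57 + f}{4 \left(338 + f + \frac{-44 - 9 f + f^{2} \left(5 + f\right)}{5 + f}\right)}$)
$I{\left(d{\left(-10 \right)} \right)} - -209651 = \frac{\left(5 + 2\right) \left(57 + 2\right)}{176 + 36 \cdot 2 - 4 \left(5 + 2\right) \left(338 + 2 + 2^{2}\right)} - -209651 = \frac{1}{176 + 72 - 28 \left(338 + 2 + 4\right)} 7 \cdot 59 + 209651 = \frac{1}{176 + 72 - 28 \cdot 344} \cdot 7 \cdot 59 + 209651 = \frac{1}{176 + 72 - 9632} \cdot 7 \cdot 59 + 209651 = \frac{1}{-9384} \cdot 7 \cdot 59 + 209651 = \left(- \frac{1}{9384}\right) 7 \cdot 59 + 209651 = - \frac{413}{9384} + 209651 = \frac{1967364571}{9384}$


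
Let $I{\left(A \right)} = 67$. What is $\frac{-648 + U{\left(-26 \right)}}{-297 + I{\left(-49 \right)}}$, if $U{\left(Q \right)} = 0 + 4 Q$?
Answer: $\frac{376}{115} \approx 3.2696$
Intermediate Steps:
$U{\left(Q \right)} = 4 Q$
$\frac{-648 + U{\left(-26 \right)}}{-297 + I{\left(-49 \right)}} = \frac{-648 + 4 \left(-26\right)}{-297 + 67} = \frac{-648 - 104}{-230} = \left(-752\right) \left(- \frac{1}{230}\right) = \frac{376}{115}$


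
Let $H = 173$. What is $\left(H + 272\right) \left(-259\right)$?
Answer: $-115255$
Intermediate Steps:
$\left(H + 272\right) \left(-259\right) = \left(173 + 272\right) \left(-259\right) = 445 \left(-259\right) = -115255$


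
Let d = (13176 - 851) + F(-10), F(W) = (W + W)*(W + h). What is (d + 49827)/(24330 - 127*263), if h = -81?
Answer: -63972/9071 ≈ -7.0524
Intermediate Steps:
F(W) = 2*W*(-81 + W) (F(W) = (W + W)*(W - 81) = (2*W)*(-81 + W) = 2*W*(-81 + W))
d = 14145 (d = (13176 - 851) + 2*(-10)*(-81 - 10) = 12325 + 2*(-10)*(-91) = 12325 + 1820 = 14145)
(d + 49827)/(24330 - 127*263) = (14145 + 49827)/(24330 - 127*263) = 63972/(24330 - 33401) = 63972/(-9071) = 63972*(-1/9071) = -63972/9071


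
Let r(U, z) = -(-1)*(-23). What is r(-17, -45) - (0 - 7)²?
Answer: -72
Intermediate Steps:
r(U, z) = -23 (r(U, z) = -1*23 = -23)
r(-17, -45) - (0 - 7)² = -23 - (0 - 7)² = -23 - 1*(-7)² = -23 - 1*49 = -23 - 49 = -72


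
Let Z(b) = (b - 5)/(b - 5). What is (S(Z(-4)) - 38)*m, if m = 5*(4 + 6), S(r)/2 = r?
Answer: -1800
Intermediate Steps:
Z(b) = 1 (Z(b) = (-5 + b)/(-5 + b) = 1)
S(r) = 2*r
m = 50 (m = 5*10 = 50)
(S(Z(-4)) - 38)*m = (2*1 - 38)*50 = (2 - 38)*50 = -36*50 = -1800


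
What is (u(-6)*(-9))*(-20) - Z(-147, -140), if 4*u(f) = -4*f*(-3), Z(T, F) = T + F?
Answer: -2953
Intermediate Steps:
Z(T, F) = F + T
u(f) = 3*f (u(f) = (-4*f*(-3))/4 = (12*f)/4 = 3*f)
(u(-6)*(-9))*(-20) - Z(-147, -140) = ((3*(-6))*(-9))*(-20) - (-140 - 147) = -18*(-9)*(-20) - 1*(-287) = 162*(-20) + 287 = -3240 + 287 = -2953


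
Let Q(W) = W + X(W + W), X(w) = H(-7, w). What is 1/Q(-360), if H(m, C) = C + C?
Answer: -1/1800 ≈ -0.00055556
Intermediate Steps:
H(m, C) = 2*C
X(w) = 2*w
Q(W) = 5*W (Q(W) = W + 2*(W + W) = W + 2*(2*W) = W + 4*W = 5*W)
1/Q(-360) = 1/(5*(-360)) = 1/(-1800) = -1/1800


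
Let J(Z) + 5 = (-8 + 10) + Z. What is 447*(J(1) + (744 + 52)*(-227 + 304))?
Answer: 27396630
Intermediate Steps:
J(Z) = -3 + Z (J(Z) = -5 + ((-8 + 10) + Z) = -5 + (2 + Z) = -3 + Z)
447*(J(1) + (744 + 52)*(-227 + 304)) = 447*((-3 + 1) + (744 + 52)*(-227 + 304)) = 447*(-2 + 796*77) = 447*(-2 + 61292) = 447*61290 = 27396630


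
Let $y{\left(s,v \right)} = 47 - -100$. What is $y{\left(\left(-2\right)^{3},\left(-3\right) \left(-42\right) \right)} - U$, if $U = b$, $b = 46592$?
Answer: $-46445$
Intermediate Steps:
$y{\left(s,v \right)} = 147$ ($y{\left(s,v \right)} = 47 + 100 = 147$)
$U = 46592$
$y{\left(\left(-2\right)^{3},\left(-3\right) \left(-42\right) \right)} - U = 147 - 46592 = -46445$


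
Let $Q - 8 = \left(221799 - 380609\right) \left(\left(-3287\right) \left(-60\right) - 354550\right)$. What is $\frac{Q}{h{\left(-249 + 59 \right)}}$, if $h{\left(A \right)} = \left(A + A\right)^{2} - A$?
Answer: $\frac{12492788654}{72295} \approx 1.728 \cdot 10^{5}$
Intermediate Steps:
$h{\left(A \right)} = - A + 4 A^{2}$ ($h{\left(A \right)} = \left(2 A\right)^{2} - A = 4 A^{2} - A = - A + 4 A^{2}$)
$Q = 24985577308$ ($Q = 8 + \left(221799 - 380609\right) \left(\left(-3287\right) \left(-60\right) - 354550\right) = 8 - 158810 \left(197220 - 354550\right) = 8 - -24985577300 = 8 + 24985577300 = 24985577308$)
$\frac{Q}{h{\left(-249 + 59 \right)}} = \frac{24985577308}{\left(-249 + 59\right) \left(-1 + 4 \left(-249 + 59\right)\right)} = \frac{24985577308}{\left(-190\right) \left(-1 + 4 \left(-190\right)\right)} = \frac{24985577308}{\left(-190\right) \left(-1 - 760\right)} = \frac{24985577308}{\left(-190\right) \left(-761\right)} = \frac{24985577308}{144590} = 24985577308 \cdot \frac{1}{144590} = \frac{12492788654}{72295}$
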